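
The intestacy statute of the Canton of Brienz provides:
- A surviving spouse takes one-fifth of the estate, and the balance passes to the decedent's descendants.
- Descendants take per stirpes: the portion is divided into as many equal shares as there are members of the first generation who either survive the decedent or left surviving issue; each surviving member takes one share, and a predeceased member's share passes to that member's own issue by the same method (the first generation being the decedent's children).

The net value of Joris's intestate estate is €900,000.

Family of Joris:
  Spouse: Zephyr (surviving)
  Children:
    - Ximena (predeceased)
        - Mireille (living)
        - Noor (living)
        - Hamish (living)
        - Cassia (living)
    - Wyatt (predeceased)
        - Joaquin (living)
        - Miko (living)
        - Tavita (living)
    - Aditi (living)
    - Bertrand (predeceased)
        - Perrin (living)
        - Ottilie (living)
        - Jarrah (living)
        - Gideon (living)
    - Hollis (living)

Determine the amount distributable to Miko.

Miko receives €48,000.

Zephyr takes one-fifth of €900,000 = €180,000. The remaining €720,000 passes to the descendants.
The descendants' portion (€720,000) is divided into 5 shares of €144,000: Aditi and Hollis each take €144,000; Ximena's €144,000 share passes to Ximena's issue; Wyatt's €144,000 share passes to Wyatt's issue; Bertrand's €144,000 share passes to Bertrand's issue.
Ximena's share (€144,000) is divided into 4 shares of €36,000: Mireille, Noor, Hamish, and Cassia each take €36,000.
Wyatt's share (€144,000) is divided into 3 shares of €48,000: Joaquin, Miko, and Tavita each take €48,000.
Bertrand's share (€144,000) is divided into 4 shares of €36,000: Perrin, Ottilie, Jarrah, and Gideon each take €36,000.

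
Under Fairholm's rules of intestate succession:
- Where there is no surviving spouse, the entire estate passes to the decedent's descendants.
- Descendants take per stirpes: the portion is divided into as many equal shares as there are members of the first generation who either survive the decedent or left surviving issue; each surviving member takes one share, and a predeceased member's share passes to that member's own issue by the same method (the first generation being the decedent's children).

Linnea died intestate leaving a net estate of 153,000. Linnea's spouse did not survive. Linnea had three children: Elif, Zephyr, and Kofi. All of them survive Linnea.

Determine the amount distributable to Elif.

The entire 153,000 passes to the descendants.
That amount (153,000) is divided into 3 shares of 51,000: Elif, Zephyr, and Kofi each take 51,000.

Elif receives 51,000.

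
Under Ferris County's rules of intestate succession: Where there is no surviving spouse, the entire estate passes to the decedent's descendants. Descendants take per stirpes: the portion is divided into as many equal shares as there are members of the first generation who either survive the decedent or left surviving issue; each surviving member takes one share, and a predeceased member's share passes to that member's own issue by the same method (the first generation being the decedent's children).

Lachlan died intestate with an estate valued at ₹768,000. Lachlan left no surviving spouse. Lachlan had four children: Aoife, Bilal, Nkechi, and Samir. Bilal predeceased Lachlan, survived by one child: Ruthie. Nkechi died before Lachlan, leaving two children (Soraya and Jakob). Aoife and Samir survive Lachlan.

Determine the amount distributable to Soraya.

Soraya receives ₹96,000.

The entire ₹768,000 passes to the descendants.
That amount (₹768,000) is divided into 4 shares of ₹192,000: Aoife and Samir each take ₹192,000; Bilal's ₹192,000 share passes to Bilal's issue; Nkechi's ₹192,000 share passes to Nkechi's issue.
Bilal's share (₹192,000) passes entirely to Ruthie.
Nkechi's share (₹192,000) is divided into 2 shares of ₹96,000: Soraya and Jakob each take ₹96,000.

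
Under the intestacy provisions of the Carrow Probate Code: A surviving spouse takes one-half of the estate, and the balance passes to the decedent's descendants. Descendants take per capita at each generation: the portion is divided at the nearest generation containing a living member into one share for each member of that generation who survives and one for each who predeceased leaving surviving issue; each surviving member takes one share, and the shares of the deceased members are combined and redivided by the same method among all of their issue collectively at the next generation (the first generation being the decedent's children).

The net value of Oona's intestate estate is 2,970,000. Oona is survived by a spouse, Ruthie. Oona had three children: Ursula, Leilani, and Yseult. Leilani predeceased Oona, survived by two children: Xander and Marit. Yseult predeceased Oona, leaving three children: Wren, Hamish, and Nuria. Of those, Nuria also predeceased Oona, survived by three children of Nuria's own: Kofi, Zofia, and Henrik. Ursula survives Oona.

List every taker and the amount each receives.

Ruthie takes one-half of 2,970,000 = 1,485,000. The remaining 1,485,000 passes to the descendants.
The descendants' portion (1,485,000) is divided at the children's generation into 3 shares of 495,000. Ursula takes 495,000. The 2 shares of the deceased (Leilani and Yseult) are combined into a pool of 990,000.
That pool (990,000) is divided at the grandchildren's generation into 5 shares of 198,000. Xander, Marit, Wren, and Hamish each take 198,000. The remaining share for the deceased Nuria (198,000) is carried to the next generation.
That pool (198,000) is divided at the great-grandchildren's generation equally among Kofi, Zofia, and Henrik: 66,000 each.

Ruthie: 1,485,000; Ursula: 495,000; Xander: 198,000; Marit: 198,000; Wren: 198,000; Hamish: 198,000; Kofi: 66,000; Zofia: 66,000; Henrik: 66,000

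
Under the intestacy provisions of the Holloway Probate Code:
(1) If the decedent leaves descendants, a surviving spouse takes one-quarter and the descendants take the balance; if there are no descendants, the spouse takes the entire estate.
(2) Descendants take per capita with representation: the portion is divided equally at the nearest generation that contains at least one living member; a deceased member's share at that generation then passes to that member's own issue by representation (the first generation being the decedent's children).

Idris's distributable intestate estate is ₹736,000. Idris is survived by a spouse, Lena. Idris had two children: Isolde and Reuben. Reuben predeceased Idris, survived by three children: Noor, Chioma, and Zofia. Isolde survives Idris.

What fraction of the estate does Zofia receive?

Zofia receives 1/8 of the estate.

Lena takes one-quarter of ₹736,000 = ₹184,000. The remaining ₹552,000 passes to the descendants.
The descendants' portion (₹552,000) is divided into 2 shares of ₹276,000: Isolde takes ₹276,000; Reuben's ₹276,000 share passes to Reuben's issue.
Reuben's share (₹276,000) is divided into 3 shares of ₹92,000: Noor, Chioma, and Zofia each take ₹92,000.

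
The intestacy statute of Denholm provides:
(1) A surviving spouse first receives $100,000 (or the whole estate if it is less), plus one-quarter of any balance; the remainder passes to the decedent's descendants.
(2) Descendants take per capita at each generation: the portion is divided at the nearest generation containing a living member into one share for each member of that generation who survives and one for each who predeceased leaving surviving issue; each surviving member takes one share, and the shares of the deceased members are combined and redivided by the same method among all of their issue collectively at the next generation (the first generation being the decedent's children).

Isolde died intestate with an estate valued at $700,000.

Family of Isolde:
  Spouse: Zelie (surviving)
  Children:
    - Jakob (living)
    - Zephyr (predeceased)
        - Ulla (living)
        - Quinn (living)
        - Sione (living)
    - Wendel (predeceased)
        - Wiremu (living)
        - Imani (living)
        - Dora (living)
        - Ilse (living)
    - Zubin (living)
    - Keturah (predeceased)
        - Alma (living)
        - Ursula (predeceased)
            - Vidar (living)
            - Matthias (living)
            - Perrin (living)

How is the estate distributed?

Zelie first takes $100,000, leaving a balance of $600,000. Zelie then takes one-quarter of the balance ($150,000), for a total of $250,000. The remaining $450,000 passes to the descendants.
The descendants' portion ($450,000) is divided at the children's generation into 5 shares of $90,000. Jakob and Zubin each take $90,000. The 3 shares of the deceased (Zephyr, Wendel, and Keturah) are combined into a pool of $270,000.
That pool ($270,000) is divided at the grandchildren's generation into 9 shares of $30,000. Ulla, Quinn, Sione, Wiremu, Imani, Dora, Ilse, and Alma each take $30,000. The remaining share for the deceased Ursula ($30,000) is carried to the next generation.
That pool ($30,000) is divided at the great-grandchildren's generation equally among Vidar, Matthias, and Perrin: $10,000 each.

Zelie: $250,000; Jakob: $90,000; Ulla: $30,000; Quinn: $30,000; Sione: $30,000; Wiremu: $30,000; Imani: $30,000; Dora: $30,000; Ilse: $30,000; Zubin: $90,000; Alma: $30,000; Vidar: $10,000; Matthias: $10,000; Perrin: $10,000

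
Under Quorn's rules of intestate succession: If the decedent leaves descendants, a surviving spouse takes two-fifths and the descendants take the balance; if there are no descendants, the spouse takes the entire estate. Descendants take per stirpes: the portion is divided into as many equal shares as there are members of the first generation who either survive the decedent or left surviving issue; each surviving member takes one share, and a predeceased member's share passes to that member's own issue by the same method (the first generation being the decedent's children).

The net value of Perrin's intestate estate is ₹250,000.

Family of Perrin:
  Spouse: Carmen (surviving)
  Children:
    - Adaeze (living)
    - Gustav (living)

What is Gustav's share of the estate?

Gustav receives ₹75,000.

Carmen takes two-fifths of ₹250,000 = ₹100,000. The remaining ₹150,000 passes to the descendants.
The descendants' portion (₹150,000) is divided into 2 shares of ₹75,000: Adaeze and Gustav each take ₹75,000.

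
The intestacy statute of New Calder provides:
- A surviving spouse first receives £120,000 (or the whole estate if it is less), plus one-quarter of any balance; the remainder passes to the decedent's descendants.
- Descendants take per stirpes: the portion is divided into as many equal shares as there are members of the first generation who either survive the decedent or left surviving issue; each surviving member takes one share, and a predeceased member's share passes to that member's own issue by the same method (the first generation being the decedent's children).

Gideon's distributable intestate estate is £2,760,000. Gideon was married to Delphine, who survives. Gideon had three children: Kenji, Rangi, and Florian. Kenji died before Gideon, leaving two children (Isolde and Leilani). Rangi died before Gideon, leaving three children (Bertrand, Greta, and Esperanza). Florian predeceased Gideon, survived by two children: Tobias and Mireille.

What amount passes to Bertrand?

Delphine first takes £120,000, leaving a balance of £2,640,000. Delphine then takes one-quarter of the balance (£660,000), for a total of £780,000. The remaining £1,980,000 passes to the descendants.
The descendants' portion (£1,980,000) is divided into 3 shares of £660,000: Kenji's £660,000 share passes to Kenji's issue; Rangi's £660,000 share passes to Rangi's issue; Florian's £660,000 share passes to Florian's issue.
Kenji's share (£660,000) is divided into 2 shares of £330,000: Isolde and Leilani each take £330,000.
Rangi's share (£660,000) is divided into 3 shares of £220,000: Bertrand, Greta, and Esperanza each take £220,000.
Florian's share (£660,000) is divided into 2 shares of £330,000: Tobias and Mireille each take £330,000.

Bertrand receives £220,000.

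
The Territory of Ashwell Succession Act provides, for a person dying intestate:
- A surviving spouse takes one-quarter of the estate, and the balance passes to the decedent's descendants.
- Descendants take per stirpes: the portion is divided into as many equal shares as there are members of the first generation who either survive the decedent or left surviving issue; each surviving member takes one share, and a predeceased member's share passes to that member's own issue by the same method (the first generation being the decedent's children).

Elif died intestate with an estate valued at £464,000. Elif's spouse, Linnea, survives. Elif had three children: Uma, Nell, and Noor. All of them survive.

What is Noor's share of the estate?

Noor receives £116,000.

Linnea takes one-quarter of £464,000 = £116,000. The remaining £348,000 passes to the descendants.
The descendants' portion (£348,000) is divided into 3 shares of £116,000: Uma, Nell, and Noor each take £116,000.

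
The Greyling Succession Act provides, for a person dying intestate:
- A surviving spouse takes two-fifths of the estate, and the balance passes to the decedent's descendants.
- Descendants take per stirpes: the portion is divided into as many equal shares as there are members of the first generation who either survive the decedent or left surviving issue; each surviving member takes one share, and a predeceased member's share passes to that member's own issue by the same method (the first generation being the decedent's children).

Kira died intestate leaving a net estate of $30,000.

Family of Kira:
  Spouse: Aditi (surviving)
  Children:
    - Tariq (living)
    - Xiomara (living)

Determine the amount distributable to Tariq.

Aditi takes two-fifths of $30,000 = $12,000. The remaining $18,000 passes to the descendants.
The descendants' portion ($18,000) is divided into 2 shares of $9,000: Tariq and Xiomara each take $9,000.

Tariq receives $9,000.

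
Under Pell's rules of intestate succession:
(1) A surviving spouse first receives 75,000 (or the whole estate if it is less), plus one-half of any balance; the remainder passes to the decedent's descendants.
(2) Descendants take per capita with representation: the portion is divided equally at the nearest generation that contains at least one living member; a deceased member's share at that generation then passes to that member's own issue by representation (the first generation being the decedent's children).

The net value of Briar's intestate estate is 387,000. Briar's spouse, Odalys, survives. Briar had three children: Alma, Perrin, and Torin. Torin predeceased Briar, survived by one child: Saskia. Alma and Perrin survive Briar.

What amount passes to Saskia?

Saskia receives 52,000.

Odalys first takes 75,000, leaving a balance of 312,000. Odalys then takes one-half of the balance (156,000), for a total of 231,000. The remaining 156,000 passes to the descendants.
The descendants' portion (156,000) is divided into 3 shares of 52,000: Alma and Perrin each take 52,000; Torin's 52,000 share passes to Torin's issue.
Torin's share (52,000) passes entirely to Saskia.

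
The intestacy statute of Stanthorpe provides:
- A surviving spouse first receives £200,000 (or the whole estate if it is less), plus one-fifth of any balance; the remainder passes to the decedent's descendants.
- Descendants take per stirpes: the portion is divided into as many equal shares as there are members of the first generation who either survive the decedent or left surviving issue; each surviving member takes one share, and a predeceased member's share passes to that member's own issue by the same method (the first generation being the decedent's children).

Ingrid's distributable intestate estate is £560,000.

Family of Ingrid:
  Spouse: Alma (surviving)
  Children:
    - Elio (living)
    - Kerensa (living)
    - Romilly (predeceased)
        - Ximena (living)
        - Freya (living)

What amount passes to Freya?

Alma first takes £200,000, leaving a balance of £360,000. Alma then takes one-fifth of the balance (£72,000), for a total of £272,000. The remaining £288,000 passes to the descendants.
The descendants' portion (£288,000) is divided into 3 shares of £96,000: Elio and Kerensa each take £96,000; Romilly's £96,000 share passes to Romilly's issue.
Romilly's share (£96,000) is divided into 2 shares of £48,000: Ximena and Freya each take £48,000.

Freya receives £48,000.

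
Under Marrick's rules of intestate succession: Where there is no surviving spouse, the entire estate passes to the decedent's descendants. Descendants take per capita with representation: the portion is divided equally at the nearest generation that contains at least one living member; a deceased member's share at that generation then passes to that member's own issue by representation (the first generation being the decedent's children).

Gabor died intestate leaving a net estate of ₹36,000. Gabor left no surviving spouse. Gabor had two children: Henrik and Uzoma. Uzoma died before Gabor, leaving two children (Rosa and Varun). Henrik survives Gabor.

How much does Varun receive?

Varun receives ₹9,000.

The entire ₹36,000 passes to the descendants.
That amount (₹36,000) is divided into 2 shares of ₹18,000: Henrik takes ₹18,000; Uzoma's ₹18,000 share passes to Uzoma's issue.
Uzoma's share (₹18,000) is divided into 2 shares of ₹9,000: Rosa and Varun each take ₹9,000.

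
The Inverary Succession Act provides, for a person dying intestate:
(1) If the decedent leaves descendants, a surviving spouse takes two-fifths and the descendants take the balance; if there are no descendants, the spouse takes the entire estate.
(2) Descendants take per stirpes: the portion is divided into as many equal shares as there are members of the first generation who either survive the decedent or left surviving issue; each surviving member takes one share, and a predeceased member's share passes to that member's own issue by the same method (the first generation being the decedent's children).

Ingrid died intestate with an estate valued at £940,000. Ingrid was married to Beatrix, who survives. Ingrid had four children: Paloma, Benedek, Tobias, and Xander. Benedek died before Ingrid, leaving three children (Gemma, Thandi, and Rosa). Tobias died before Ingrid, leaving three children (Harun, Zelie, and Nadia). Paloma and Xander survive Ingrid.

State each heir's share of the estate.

Beatrix takes two-fifths of £940,000 = £376,000. The remaining £564,000 passes to the descendants.
The descendants' portion (£564,000) is divided into 4 shares of £141,000: Paloma and Xander each take £141,000; Benedek's £141,000 share passes to Benedek's issue; Tobias's £141,000 share passes to Tobias's issue.
Benedek's share (£141,000) is divided into 3 shares of £47,000: Gemma, Thandi, and Rosa each take £47,000.
Tobias's share (£141,000) is divided into 3 shares of £47,000: Harun, Zelie, and Nadia each take £47,000.

Beatrix: £376,000; Paloma: £141,000; Gemma: £47,000; Thandi: £47,000; Rosa: £47,000; Harun: £47,000; Zelie: £47,000; Nadia: £47,000; Xander: £141,000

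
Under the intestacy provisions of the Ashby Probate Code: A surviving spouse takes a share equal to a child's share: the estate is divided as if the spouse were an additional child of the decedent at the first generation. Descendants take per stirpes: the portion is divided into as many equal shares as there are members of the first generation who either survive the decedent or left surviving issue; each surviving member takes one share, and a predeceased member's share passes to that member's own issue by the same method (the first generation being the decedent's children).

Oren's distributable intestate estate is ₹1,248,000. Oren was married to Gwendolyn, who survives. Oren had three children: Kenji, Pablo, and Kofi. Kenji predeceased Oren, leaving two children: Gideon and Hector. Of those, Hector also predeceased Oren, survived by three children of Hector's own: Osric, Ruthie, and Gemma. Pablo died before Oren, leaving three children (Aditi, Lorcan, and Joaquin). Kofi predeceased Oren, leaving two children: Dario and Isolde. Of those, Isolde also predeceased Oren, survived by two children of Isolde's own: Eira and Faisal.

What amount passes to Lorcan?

The spouse counts as an additional share at the children's level, so there are 4 primary shares of ₹312,000. Gwendolyn takes one such share (₹312,000).
The children's combined portion (₹936,000) is divided into 3 shares of ₹312,000: Kenji's ₹312,000 share passes to Kenji's issue; Pablo's ₹312,000 share passes to Pablo's issue; Kofi's ₹312,000 share passes to Kofi's issue.
Kenji's share (₹312,000) is divided into 2 shares of ₹156,000: Gideon takes ₹156,000; Hector's ₹156,000 share passes to Hector's issue.
Hector's share (₹156,000) is divided into 3 shares of ₹52,000: Osric, Ruthie, and Gemma each take ₹52,000.
Pablo's share (₹312,000) is divided into 3 shares of ₹104,000: Aditi, Lorcan, and Joaquin each take ₹104,000.
Kofi's share (₹312,000) is divided into 2 shares of ₹156,000: Dario takes ₹156,000; Isolde's ₹156,000 share passes to Isolde's issue.
Isolde's share (₹156,000) is divided into 2 shares of ₹78,000: Eira and Faisal each take ₹78,000.

Lorcan receives ₹104,000.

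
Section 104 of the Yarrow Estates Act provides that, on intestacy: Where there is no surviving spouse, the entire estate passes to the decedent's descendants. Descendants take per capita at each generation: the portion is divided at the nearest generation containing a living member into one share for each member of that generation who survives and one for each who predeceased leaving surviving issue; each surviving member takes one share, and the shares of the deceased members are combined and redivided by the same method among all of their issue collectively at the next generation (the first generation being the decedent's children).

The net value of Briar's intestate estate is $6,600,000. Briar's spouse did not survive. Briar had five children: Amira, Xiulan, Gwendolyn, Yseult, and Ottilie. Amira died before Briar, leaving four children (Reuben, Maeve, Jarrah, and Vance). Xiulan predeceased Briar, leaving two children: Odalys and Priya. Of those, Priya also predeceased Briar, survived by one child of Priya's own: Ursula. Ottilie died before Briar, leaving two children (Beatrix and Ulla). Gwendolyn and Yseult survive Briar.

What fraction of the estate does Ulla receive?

The entire $6,600,000 passes to the descendants.
That amount ($6,600,000) is divided at the children's generation into 5 shares of $1,320,000. Gwendolyn and Yseult each take $1,320,000. The 3 shares of the deceased (Amira, Xiulan, and Ottilie) are combined into a pool of $3,960,000.
That pool ($3,960,000) is divided at the grandchildren's generation into 8 shares of $495,000. Reuben, Maeve, Jarrah, Vance, Odalys, Beatrix, and Ulla each take $495,000. The remaining share for the deceased Priya ($495,000) is carried to the next generation.
That pool ($495,000) passes entirely to Ursula, the sole taker at the great-grandchildren's generation.

Ulla receives 3/40 of the estate.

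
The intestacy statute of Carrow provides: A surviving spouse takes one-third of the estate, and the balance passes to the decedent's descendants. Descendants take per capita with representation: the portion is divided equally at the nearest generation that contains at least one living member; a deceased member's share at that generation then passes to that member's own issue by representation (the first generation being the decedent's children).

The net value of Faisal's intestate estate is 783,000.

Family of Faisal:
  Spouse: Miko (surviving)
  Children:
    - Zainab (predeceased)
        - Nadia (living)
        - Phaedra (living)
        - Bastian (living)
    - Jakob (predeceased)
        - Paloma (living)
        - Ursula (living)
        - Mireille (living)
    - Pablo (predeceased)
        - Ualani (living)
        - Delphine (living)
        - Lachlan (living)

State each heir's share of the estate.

Miko takes one-third of 783,000 = 261,000. The remaining 522,000 passes to the descendants.
No child survives, so the initial division is made at the grandchildren's generation.
The descendants' portion (522,000) is divided into 9 shares of 58,000: Nadia, Phaedra, Bastian, Paloma, Ursula, Mireille, Ualani, Delphine, and Lachlan each take 58,000.

Miko: 261,000; Nadia: 58,000; Phaedra: 58,000; Bastian: 58,000; Paloma: 58,000; Ursula: 58,000; Mireille: 58,000; Ualani: 58,000; Delphine: 58,000; Lachlan: 58,000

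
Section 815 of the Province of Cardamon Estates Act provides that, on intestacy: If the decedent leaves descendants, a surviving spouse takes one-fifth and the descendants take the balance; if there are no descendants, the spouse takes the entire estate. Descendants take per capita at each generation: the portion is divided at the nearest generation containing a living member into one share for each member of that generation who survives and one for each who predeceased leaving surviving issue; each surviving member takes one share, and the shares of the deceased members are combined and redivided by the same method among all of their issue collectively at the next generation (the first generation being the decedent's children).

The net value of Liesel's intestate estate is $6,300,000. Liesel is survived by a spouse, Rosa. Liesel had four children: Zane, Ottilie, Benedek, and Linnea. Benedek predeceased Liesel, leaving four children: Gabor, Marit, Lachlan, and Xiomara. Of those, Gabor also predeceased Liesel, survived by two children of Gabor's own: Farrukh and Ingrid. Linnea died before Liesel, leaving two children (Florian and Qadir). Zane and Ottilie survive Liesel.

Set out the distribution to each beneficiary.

Rosa: $1,260,000; Zane: $1,260,000; Ottilie: $1,260,000; Farrukh: $210,000; Ingrid: $210,000; Marit: $420,000; Lachlan: $420,000; Xiomara: $420,000; Florian: $420,000; Qadir: $420,000

Rosa takes one-fifth of $6,300,000 = $1,260,000. The remaining $5,040,000 passes to the descendants.
The descendants' portion ($5,040,000) is divided at the children's generation into 4 shares of $1,260,000. Zane and Ottilie each take $1,260,000. The 2 shares of the deceased (Benedek and Linnea) are combined into a pool of $2,520,000.
That pool ($2,520,000) is divided at the grandchildren's generation into 6 shares of $420,000. Marit, Lachlan, Xiomara, Florian, and Qadir each take $420,000. The remaining share for the deceased Gabor ($420,000) is carried to the next generation.
That pool ($420,000) is divided at the great-grandchildren's generation equally among Farrukh and Ingrid: $210,000 each.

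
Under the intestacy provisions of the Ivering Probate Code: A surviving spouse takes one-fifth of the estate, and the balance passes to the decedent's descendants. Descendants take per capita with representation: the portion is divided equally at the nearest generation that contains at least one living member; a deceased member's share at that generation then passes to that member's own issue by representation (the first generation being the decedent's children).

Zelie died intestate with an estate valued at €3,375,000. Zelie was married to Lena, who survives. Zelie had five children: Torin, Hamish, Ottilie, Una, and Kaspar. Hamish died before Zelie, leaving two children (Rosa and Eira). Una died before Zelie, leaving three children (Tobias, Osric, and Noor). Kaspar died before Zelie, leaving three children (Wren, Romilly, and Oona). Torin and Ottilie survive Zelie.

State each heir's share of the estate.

Lena takes one-fifth of €3,375,000 = €675,000. The remaining €2,700,000 passes to the descendants.
The descendants' portion (€2,700,000) is divided into 5 shares of €540,000: Torin and Ottilie each take €540,000; Hamish's €540,000 share passes to Hamish's issue; Una's €540,000 share passes to Una's issue; Kaspar's €540,000 share passes to Kaspar's issue.
Hamish's share (€540,000) is divided into 2 shares of €270,000: Rosa and Eira each take €270,000.
Una's share (€540,000) is divided into 3 shares of €180,000: Tobias, Osric, and Noor each take €180,000.
Kaspar's share (€540,000) is divided into 3 shares of €180,000: Wren, Romilly, and Oona each take €180,000.

Lena: €675,000; Torin: €540,000; Rosa: €270,000; Eira: €270,000; Ottilie: €540,000; Tobias: €180,000; Osric: €180,000; Noor: €180,000; Wren: €180,000; Romilly: €180,000; Oona: €180,000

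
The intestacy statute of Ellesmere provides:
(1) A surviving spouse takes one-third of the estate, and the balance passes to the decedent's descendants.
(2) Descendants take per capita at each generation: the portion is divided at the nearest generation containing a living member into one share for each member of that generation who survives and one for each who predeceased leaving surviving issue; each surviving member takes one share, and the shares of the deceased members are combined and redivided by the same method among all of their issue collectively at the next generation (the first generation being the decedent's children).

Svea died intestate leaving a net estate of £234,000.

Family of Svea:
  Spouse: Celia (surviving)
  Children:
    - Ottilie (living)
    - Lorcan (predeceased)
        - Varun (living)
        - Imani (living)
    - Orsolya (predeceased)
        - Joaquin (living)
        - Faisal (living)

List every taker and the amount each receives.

Celia takes one-third of £234,000 = £78,000. The remaining £156,000 passes to the descendants.
The descendants' portion (£156,000) is divided at the children's generation into 3 shares of £52,000. Ottilie takes £52,000. The 2 shares of the deceased (Lorcan and Orsolya) are combined into a pool of £104,000.
That pool (£104,000) is divided at the grandchildren's generation equally among Varun, Imani, Joaquin, and Faisal: £26,000 each.

Celia: £78,000; Ottilie: £52,000; Varun: £26,000; Imani: £26,000; Joaquin: £26,000; Faisal: £26,000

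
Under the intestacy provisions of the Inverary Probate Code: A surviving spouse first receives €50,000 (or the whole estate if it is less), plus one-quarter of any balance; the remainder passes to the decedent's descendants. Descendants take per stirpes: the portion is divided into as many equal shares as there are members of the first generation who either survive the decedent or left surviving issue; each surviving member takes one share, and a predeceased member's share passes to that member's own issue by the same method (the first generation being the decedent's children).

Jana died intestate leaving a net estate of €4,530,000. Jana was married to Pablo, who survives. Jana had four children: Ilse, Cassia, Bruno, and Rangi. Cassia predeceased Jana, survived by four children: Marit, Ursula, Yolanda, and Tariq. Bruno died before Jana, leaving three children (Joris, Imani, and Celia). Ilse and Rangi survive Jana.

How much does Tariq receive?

Tariq receives €210,000.

Pablo first takes €50,000, leaving a balance of €4,480,000. Pablo then takes one-quarter of the balance (€1,120,000), for a total of €1,170,000. The remaining €3,360,000 passes to the descendants.
The descendants' portion (€3,360,000) is divided into 4 shares of €840,000: Ilse and Rangi each take €840,000; Cassia's €840,000 share passes to Cassia's issue; Bruno's €840,000 share passes to Bruno's issue.
Cassia's share (€840,000) is divided into 4 shares of €210,000: Marit, Ursula, Yolanda, and Tariq each take €210,000.
Bruno's share (€840,000) is divided into 3 shares of €280,000: Joris, Imani, and Celia each take €280,000.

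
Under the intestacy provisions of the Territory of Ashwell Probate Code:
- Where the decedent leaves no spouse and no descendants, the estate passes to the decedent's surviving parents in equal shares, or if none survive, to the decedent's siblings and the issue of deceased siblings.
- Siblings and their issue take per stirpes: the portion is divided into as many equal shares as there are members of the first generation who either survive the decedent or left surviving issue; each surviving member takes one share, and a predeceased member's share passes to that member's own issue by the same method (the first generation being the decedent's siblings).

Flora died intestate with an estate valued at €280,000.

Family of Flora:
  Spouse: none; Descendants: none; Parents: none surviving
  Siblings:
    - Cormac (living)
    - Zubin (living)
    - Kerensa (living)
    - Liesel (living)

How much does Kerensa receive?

Kerensa receives €70,000.

The entire €280,000 passes to the siblings and their issue.
That amount (€280,000) is divided into 4 shares of €70,000: Cormac, Zubin, Kerensa, and Liesel each take €70,000.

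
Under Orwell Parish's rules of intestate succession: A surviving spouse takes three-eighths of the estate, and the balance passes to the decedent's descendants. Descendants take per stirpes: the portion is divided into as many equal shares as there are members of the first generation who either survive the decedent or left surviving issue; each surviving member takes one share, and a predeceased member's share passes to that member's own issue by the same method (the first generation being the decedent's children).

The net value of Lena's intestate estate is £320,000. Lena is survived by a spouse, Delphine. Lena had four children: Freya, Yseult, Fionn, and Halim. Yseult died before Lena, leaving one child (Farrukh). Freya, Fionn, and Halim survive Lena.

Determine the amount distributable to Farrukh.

Delphine takes three-eighths of £320,000 = £120,000. The remaining £200,000 passes to the descendants.
The descendants' portion (£200,000) is divided into 4 shares of £50,000: Freya, Fionn, and Halim each take £50,000; Yseult's £50,000 share passes to Yseult's issue.
Yseult's share (£50,000) passes entirely to Farrukh.

Farrukh receives £50,000.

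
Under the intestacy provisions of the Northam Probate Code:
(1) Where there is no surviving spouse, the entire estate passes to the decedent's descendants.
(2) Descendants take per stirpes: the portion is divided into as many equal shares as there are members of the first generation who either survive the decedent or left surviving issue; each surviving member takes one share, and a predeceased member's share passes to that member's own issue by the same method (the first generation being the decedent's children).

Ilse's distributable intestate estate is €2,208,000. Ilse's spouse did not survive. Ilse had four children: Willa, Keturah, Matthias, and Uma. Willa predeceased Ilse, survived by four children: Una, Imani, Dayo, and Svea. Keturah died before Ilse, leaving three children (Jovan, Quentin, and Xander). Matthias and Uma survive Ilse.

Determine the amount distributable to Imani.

Imani receives €138,000.

The entire €2,208,000 passes to the descendants.
That amount (€2,208,000) is divided into 4 shares of €552,000: Matthias and Uma each take €552,000; Willa's €552,000 share passes to Willa's issue; Keturah's €552,000 share passes to Keturah's issue.
Willa's share (€552,000) is divided into 4 shares of €138,000: Una, Imani, Dayo, and Svea each take €138,000.
Keturah's share (€552,000) is divided into 3 shares of €184,000: Jovan, Quentin, and Xander each take €184,000.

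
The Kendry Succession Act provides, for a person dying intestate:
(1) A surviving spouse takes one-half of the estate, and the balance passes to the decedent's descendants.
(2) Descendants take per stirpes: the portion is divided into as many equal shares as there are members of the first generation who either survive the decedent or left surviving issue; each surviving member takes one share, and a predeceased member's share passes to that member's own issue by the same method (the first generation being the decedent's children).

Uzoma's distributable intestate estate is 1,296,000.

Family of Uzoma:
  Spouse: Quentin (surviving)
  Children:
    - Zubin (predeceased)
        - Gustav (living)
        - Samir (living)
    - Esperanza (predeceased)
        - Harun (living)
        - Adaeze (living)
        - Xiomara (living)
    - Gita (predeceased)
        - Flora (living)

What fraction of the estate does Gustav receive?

Quentin takes one-half of 1,296,000 = 648,000. The remaining 648,000 passes to the descendants.
The descendants' portion (648,000) is divided into 3 shares of 216,000: Zubin's 216,000 share passes to Zubin's issue; Esperanza's 216,000 share passes to Esperanza's issue; Gita's 216,000 share passes to Gita's issue.
Zubin's share (216,000) is divided into 2 shares of 108,000: Gustav and Samir each take 108,000.
Esperanza's share (216,000) is divided into 3 shares of 72,000: Harun, Adaeze, and Xiomara each take 72,000.
Gita's share (216,000) passes entirely to Flora.

Gustav receives 1/12 of the estate.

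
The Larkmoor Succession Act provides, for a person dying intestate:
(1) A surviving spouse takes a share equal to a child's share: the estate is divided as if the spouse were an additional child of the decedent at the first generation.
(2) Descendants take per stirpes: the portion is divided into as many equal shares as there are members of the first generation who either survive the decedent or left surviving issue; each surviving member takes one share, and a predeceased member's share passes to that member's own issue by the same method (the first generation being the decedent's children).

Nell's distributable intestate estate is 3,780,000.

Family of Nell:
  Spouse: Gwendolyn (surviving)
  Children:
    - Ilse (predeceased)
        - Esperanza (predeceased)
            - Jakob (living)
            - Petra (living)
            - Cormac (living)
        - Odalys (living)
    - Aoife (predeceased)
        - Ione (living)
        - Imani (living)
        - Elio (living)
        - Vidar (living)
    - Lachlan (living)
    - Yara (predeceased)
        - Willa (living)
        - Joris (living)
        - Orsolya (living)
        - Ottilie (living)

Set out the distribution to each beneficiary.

Gwendolyn: 756,000; Jakob: 126,000; Petra: 126,000; Cormac: 126,000; Odalys: 378,000; Ione: 189,000; Imani: 189,000; Elio: 189,000; Vidar: 189,000; Lachlan: 756,000; Willa: 189,000; Joris: 189,000; Orsolya: 189,000; Ottilie: 189,000

The spouse counts as an additional share at the children's level, so there are 5 primary shares of 756,000. Gwendolyn takes one such share (756,000).
The children's combined portion (3,024,000) is divided into 4 shares of 756,000: Lachlan takes 756,000; Ilse's 756,000 share passes to Ilse's issue; Aoife's 756,000 share passes to Aoife's issue; Yara's 756,000 share passes to Yara's issue.
Ilse's share (756,000) is divided into 2 shares of 378,000: Odalys takes 378,000; Esperanza's 378,000 share passes to Esperanza's issue.
Esperanza's share (378,000) is divided into 3 shares of 126,000: Jakob, Petra, and Cormac each take 126,000.
Aoife's share (756,000) is divided into 4 shares of 189,000: Ione, Imani, Elio, and Vidar each take 189,000.
Yara's share (756,000) is divided into 4 shares of 189,000: Willa, Joris, Orsolya, and Ottilie each take 189,000.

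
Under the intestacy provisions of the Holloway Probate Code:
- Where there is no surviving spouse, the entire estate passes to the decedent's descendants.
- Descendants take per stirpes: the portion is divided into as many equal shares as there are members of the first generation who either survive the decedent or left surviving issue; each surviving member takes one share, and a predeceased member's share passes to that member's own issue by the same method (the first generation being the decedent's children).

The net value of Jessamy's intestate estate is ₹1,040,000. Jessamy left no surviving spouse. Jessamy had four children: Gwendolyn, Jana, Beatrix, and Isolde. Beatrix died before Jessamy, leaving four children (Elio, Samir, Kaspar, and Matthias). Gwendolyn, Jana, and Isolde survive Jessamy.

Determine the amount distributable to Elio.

Elio receives ₹65,000.

The entire ₹1,040,000 passes to the descendants.
That amount (₹1,040,000) is divided into 4 shares of ₹260,000: Gwendolyn, Jana, and Isolde each take ₹260,000; Beatrix's ₹260,000 share passes to Beatrix's issue.
Beatrix's share (₹260,000) is divided into 4 shares of ₹65,000: Elio, Samir, Kaspar, and Matthias each take ₹65,000.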